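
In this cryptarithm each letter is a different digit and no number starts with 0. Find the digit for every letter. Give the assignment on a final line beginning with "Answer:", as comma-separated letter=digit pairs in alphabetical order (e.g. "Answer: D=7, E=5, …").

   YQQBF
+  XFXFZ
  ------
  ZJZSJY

Step 1. [col 1: F + Z ≡ Y (mod 10)] no forcing yet in column 1 (carry-in 0); Y=7 is free and consistent — try it ⇒ Y=7.
Step 2. [col 1: F + Z ≡ Y (mod 10)] F=6 is one option consistent with column 1 (F + Z ≡ Y (mod 10), carry-in 0) — take it ⇒ F=6.
Step 3. [col 1: F + Z ≡ Y (mod 10)] from column 1 (F=6, Y=7, carry-in 0, digits 6,7 already taken and all letters distinct): Z must equal 1. So Z=1.
Step 4. [col 2: B + F ≡ J (mod 10)] J=0 is one option consistent with column 2 (B + F ≡ J (mod 10), carry-in 0) — take it, so J=0.
Step 5. [col 2: B + F ≡ J (mod 10)] column 2: given F=6, J=0, carry-in 0, and digits 0,1,6,7 already taken and all letters distinct, B+F≡J (mod 10) forces B=4, so B=4.
Step 6. [col 3: Q + X ≡ S (mod 10)] several values work for Q in column 3 (Q + X ≡ S (mod 10), carry-in 1); try Q=5 ⇒ Q=5.
Step 7. [col 3: Q + X ≡ S (mod 10)] several values work for S in column 3 (Q + X ≡ S (mod 10), carry-in 1); try S=8. So S=8.
Step 8. [col 3: Q + X ≡ S (mod 10)] in column 3 we have Q+X≡S with carry-in 1; given Q=5, S=8 and digits 0,1,4,5,6,7,8 already taken and all letters distinct, that pins X to 2, so X=2.

Answer: B=4, F=6, J=0, Q=5, S=8, X=2, Y=7, Z=1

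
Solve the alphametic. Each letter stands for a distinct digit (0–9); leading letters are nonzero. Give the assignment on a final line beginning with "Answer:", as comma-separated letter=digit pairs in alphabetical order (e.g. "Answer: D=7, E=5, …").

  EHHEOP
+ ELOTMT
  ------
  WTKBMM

Step 1. [col 1: P + T ≡ M (mod 10)] several values work for P in column 1 (P + T ≡ M (mod 10), carry-in 0); try P=7. So P=7.
Step 2. [col 1: P + T ≡ M (mod 10)] no forcing yet in column 1 (carry-in 0); T=6 is free and consistent — try it ⇒ T=6.
Step 3. [col 1: P + T ≡ M (mod 10)] in column 1 we have P+T≡M with carry-in 0; given P=7, T=6 and digits 6,7 already taken and all letters distinct, that pins M to 3, so M=3.
Step 4. [col 2: O + M ≡ M (mod 10)] column 2: given M=3, carry-in 1, and digits 3,6,7 already taken and all letters distinct, O+M≡M (mod 10) forces O=9 ⇒ O=9.
Step 5. [col 3: E + T ≡ B (mod 10)] column 3 (E + T ≡ B (mod 10), carry-in 1) doesn't pin E yet; pick E=1 and continue, so E=1.
Step 6. [col 3: E + T ≡ B (mod 10)] from column 3 (E=1, T=6, carry-in 1, digits 1,3,6,7,9 already taken and all letters distinct): B must equal 8, so B=8.
Step 7. [col 4: H + O ≡ K (mod 10)] in column 4 we have H+O≡K with carry-in 0; given O=9 and digits 1,3,6,7,8,9 already taken and all letters distinct, that pins K to 4. So K=4.
Step 8. [col 4: H + O ≡ K (mod 10)] in column 4 we have H+O≡K with carry-in 0; given O=9, K=4 and digits 1,3,4,6,7,8,9 already taken and all letters distinct, that pins H to 5. So H=5.
Step 9. [col 5: H + L ≡ T (mod 10)] column 5 reads H+L+carry(1)=T with H=5, T=6; with digits 1,3,4,5,6,7,8,9 already taken and all letters distinct, the only value for L is 0, so L=0.
Step 10. [col 6: E + E ≡ W (mod 10)] from column 6 (E=1, carry-in 0, digits 0,1,3,4,5,6,7,8,9 already taken and all letters distinct): W must equal 2 ⇒ W=2.

Answer: B=8, E=1, H=5, K=4, L=0, M=3, O=9, P=7, T=6, W=2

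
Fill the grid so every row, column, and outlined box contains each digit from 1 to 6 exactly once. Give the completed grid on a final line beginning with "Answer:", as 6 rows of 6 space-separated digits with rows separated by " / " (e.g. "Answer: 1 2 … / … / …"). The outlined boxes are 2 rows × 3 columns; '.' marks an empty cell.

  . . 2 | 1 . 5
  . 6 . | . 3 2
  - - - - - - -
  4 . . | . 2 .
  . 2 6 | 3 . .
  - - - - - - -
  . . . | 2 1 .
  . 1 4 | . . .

Step 1. [r5c6∈{3,4,6}] r5c6 is the only open cell in row 5 admitting 4, so r5c6=4.
Step 2. [r1c1∈{3}] r1c1's peers cover all but 3, so r1c1=3.
Step 3. [r6c1∈{2,5,6}] 2 has one home in row 6: r6c1 ⇒ r6c1=2.
Step 4. [r1c5∈{4,6}] across row 1, 6 lands solely at r1c5 ⇒ r1c5=6.
Step 5. [r6c5∈{5}] nothing but 5 survives at r6c5, so r6c5=5.
Step 6. [r4c1∈{1,5}] across row 4, 5 lands solely at r4c1 ⇒ r4c1=5.
Step 7. [r3c3∈{1,3}] box 3 places 1 nowhere but r3c3 ⇒ r3c3=1.
Step 8. [r5c3∈{3,5}] 3 has one home in col 3: r5c3 ⇒ r5c3=3.
Step 9. [r3c6∈{6}] r3c6 is down to just 6 ⇒ r3c6=6.
Step 10. [r3c2∈{3}] r3c2's peers cover all but 3, so r3c2=3.
Step 11. [r2c4∈{4}] only 4 remains possible at r2c4. So r2c4=4.
Step 12. [r4c6∈{1}] r4c6 is down to just 1 ⇒ r4c6=1.
Step 13. [r4c5∈{4}] r4c5 has the single candidate 4, so r4c5=4.
Step 14. [r2c1∈{1}] only 1 remains possible at r2c1, so r2c1=1.
Step 15. [r1c2∈{4}] r1c2 has the single candidate 4 ⇒ r1c2=4.
Step 16. [r5c2∈{5}] nothing but 5 survives at r5c2 ⇒ r5c2=5.
Step 17. [r6c4∈{6}] r6c4's peers cover all but 6, so r6c4=6.
Step 18. [r3c4∈{5}] r3c4's peers cover all but 5, so r3c4=5.
Step 19. [r6c6∈{3}] r6c6 has the single candidate 3 ⇒ r6c6=3.
Step 20. [r5c1∈{6}] only 6 remains possible at r5c1. So r5c1=6.
Step 21. [r2c3∈{5}] r2c3's peers cover all but 5 ⇒ r2c3=5.

Answer: 3 4 2 1 6 5 / 1 6 5 4 3 2 / 4 3 1 5 2 6 / 5 2 6 3 4 1 / 6 5 3 2 1 4 / 2 1 4 6 5 3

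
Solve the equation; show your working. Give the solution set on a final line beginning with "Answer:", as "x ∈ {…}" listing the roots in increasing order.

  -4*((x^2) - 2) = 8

Step 1. [-4*((x^2) - 2) = 8] -4 out front; divide by -4. So div: (x^2) - 2 = -2.
Step 2. [(x^2) - 2 = -2] peel the -2: add 2 from each side, so sub: x^2 = 0.
Step 3. [x^2 = 0] LHS squared, RHS 0 ≥ 0: apply √ (±) ⇒ sqrt: x = 0.

Answer: x ∈ {0}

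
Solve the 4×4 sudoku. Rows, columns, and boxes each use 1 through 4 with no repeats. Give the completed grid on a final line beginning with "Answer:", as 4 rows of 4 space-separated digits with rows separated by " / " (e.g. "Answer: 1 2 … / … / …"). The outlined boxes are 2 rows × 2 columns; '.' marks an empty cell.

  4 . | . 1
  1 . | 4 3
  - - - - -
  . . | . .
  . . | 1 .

Step 1. [r2c2∈{2}] r2c2 has the single candidate 2 ⇒ r2c2=2.
Step 2. [r3c3∈{2,3}] col 3 places 3 nowhere but r3c3. So r3c3=3.
Step 3. [r4c1∈{2,3}] col 1 places 3 nowhere but r4c1 ⇒ r4c1=3.
Step 4. [r4c4∈{2,4}] in row 4, 2 fits only at r4c4 ⇒ r4c4=2.
Step 5. [r3c4∈{4}] nothing but 4 survives at r3c4, so r3c4=4.
Step 6. [r3c2∈{1}] r3c2's peers cover all but 1. So r3c2=1.
Step 7. [r3c1∈{2}] only 2 remains possible at r3c1. So r3c1=2.
Step 8. [r1c2∈{3}] r1c2 has the single candidate 3, so r1c2=3.
Step 9. [r4c2∈{4}] nothing but 4 survives at r4c2, so r4c2=4.
Step 10. [r1c3∈{2}] nothing but 2 survives at r1c3, so r1c3=2.

Answer: 4 3 2 1 / 1 2 4 3 / 2 1 3 4 / 3 4 1 2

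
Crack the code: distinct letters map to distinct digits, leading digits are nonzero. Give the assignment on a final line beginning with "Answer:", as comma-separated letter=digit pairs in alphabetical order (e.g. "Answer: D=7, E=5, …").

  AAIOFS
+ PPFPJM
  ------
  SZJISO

Step 1. [col 1: S + M ≡ O (mod 10)] column 1 (S + M ≡ O (mod 10), carry-in 0) doesn't pin O yet; pick O=4 and continue ⇒ O=4.
Step 2. [col 1: S + M ≡ O (mod 10)] M=8 is one option consistent with column 1 (S + M ≡ O (mod 10), carry-in 0) — take it, so M=8.
Step 3. [col 1: S + M ≡ O (mod 10)] column 1: given M=8, O=4, carry-in 0, and digits 4,8 already taken and all letters distinct, S+M≡O (mod 10) forces S=6, so S=6.
Step 4. [col 2: F + J ≡ S (mod 10)] several values work for J in column 2 (F + J ≡ S (mod 10), carry-in 1); try J=2 ⇒ J=2.
Step 5. [col 2: F + J ≡ S (mod 10)] from column 2 (J=2, S=6, carry-in 1, digits 2,4,6,8 already taken and all letters distinct): F must equal 3, so F=3.
Step 6. [col 3: O + P ≡ I (mod 10)] I=9 is one option consistent with column 3 (O + P ≡ I (mod 10), carry-in 0) — take it. So I=9.
Step 7. [col 3: O + P ≡ I (mod 10)] from column 3 (O=4, I=9, carry-in 0, digits 2,3,4,6,8,9 already taken and all letters distinct): P must equal 5, so P=5.
Step 8. [col 5: A + P ≡ Z (mod 10)] in column 5 we have A+P≡Z with carry-in 1; given P=5 and digits 2,3,4,5,6,8,9 already taken and all letters distinct, that pins A to 1. So A=1.
Step 9. [col 5: A + P ≡ Z (mod 10)] column 5 reads A+P+carry(1)=Z with A=1, P=5; with digits 1,2,3,4,5,6,8,9 already taken and all letters distinct, the only value for Z is 7. So Z=7.

Answer: A=1, F=3, I=9, J=2, M=8, O=4, P=5, S=6, Z=7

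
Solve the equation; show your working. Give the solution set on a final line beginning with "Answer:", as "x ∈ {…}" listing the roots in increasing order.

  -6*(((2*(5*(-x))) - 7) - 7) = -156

Step 1. [-6*(((2*(5*(-x))) - 7) - 7) = -156] divide by the outer -6 ⇒ div: ((2*(5*(-x))) - 7) - 7 = 26.
Step 2. [((2*(5*(-x))) - 7) - 7 = 26] -7 is outermost — add 7 both sides ⇒ sub: (2*(5*(-x))) - 7 = 33.
Step 3. [(2*(5*(-x))) - 7 = 33] peel the -7: add 7 from each side, so sub: 2*(5*(-x)) = 40.
Step 4. [2*(5*(-x)) = 40] LHS = 2·(…); ÷2 both sides. So div: 5*(-x) = 20.
Step 5. [5*(-x) = 20] 5 out front; divide by 5, so div: -x = 4.
Step 6. [-x = 4] leading − — multiply by −1 ⇒ neg: x = -4.

Answer: x ∈ {-4}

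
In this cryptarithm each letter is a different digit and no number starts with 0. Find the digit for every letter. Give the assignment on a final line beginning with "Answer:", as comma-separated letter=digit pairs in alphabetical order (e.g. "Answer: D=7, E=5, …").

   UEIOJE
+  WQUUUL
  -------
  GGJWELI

Step 1. [col 1: E + L ≡ I (mod 10)] several values work for E in column 1 (E + L ≡ I (mod 10), carry-in 0); try E=4. So E=4.
Step 2. [G] adding two 6-digit numbers gives at most 6+1 digits, and here it does — G is that final carry and must be 1, so G=1.
Step 3. [col 1: E + L ≡ I (mod 10)] I=3 is one option consistent with column 1 (E + L ≡ I (mod 10), carry-in 0) — take it ⇒ I=3.
Step 4. [col 1: E + L ≡ I (mod 10)] column 1: given E=4, I=3, carry-in 0, and digits 1,3,4 already taken and all letters distinct, E+L≡I (mod 10) forces L=9 ⇒ L=9.
Step 5. [col 2: J + U ≡ L (mod 10)] several values work for J in column 2 (J + U ≡ L (mod 10), carry-in 1); try J=0 ⇒ J=0.
Step 6. [col 2: J + U ≡ L (mod 10)] column 2 reads J+U+carry(1)=L with J=0, L=9; with digits 0,1,3,4,9 already taken and all letters distinct, the only value for U is 8, so U=8.
Step 7. [col 3: O + U ≡ E (mod 10)] in column 3 we have O+U≡E with carry-in 0; given U=8, E=4 and digits 0,1,3,4,8,9 already taken and all letters distinct, that pins O to 6 ⇒ O=6.
Step 8. [col 4: I + U ≡ W (mod 10)] in column 4 we have I+U≡W with carry-in 1; given I=3, U=8 and digits 0,1,3,4,6,8,9 already taken and all letters distinct, that pins W to 2, so W=2.
Step 9. [col 5: E + Q ≡ J (mod 10)] column 5 reads E+Q+carry(1)=J with E=4, J=0; with digits 0,1,2,3,4,6,8,9 already taken and all letters distinct, the only value for Q is 5 ⇒ Q=5.

Answer: E=4, G=1, I=3, J=0, L=9, O=6, Q=5, U=8, W=2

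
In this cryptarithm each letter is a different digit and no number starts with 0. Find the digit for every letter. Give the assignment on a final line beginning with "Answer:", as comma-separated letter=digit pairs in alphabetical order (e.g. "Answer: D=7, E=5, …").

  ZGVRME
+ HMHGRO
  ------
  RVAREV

Step 1. [col 1: E + O ≡ V (mod 10)] V=6 is one option consistent with column 1 (E + O ≡ V (mod 10), carry-in 0) — take it, so V=6.
Step 2. [col 1: E + O ≡ V (mod 10)] column 1 (E + O ≡ V (mod 10), carry-in 0) doesn't pin O yet; pick O=4 and continue ⇒ O=4.
Step 3. [col 1: E + O ≡ V (mod 10)] in column 1 we have E+O≡V with carry-in 0; given O=4, V=6 and digits 4,6 already taken and all letters distinct, that pins E to 2. So E=2.
Step 4. [col 2: M + R ≡ E (mod 10)] M=7 is one option consistent with column 2 (M + R ≡ E (mod 10), carry-in 0) — take it ⇒ M=7.
Step 5. [col 2: M + R ≡ E (mod 10)] in column 2 we have M+R≡E with carry-in 0; given M=7, E=2 and digits 2,4,6,7 already taken and all letters distinct, that pins R to 5 ⇒ R=5.
Step 6. [col 3: R + G ≡ R (mod 10)] column 3 reads R+G+carry(1)=R with R=5; with digits 2,4,5,6,7 already taken and all letters distinct, the only value for G is 9. So G=9.
Step 7. [col 4: V + H ≡ A (mod 10)] column 4 (V + H ≡ A (mod 10), carry-in 1) doesn't pin A yet; pick A=8 and continue ⇒ A=8.
Step 8. [col 4: V + H ≡ A (mod 10)] column 4 reads V+H+carry(1)=A with V=6, A=8; with digits 2,4,5,6,7,8,9 already taken and all letters distinct, the only value for H is 1. So H=1.
Step 9. [col 6: Z + H ≡ R (mod 10)] column 6 reads Z+H+carry(1)=R with H=1, R=5; with digits 1,2,4,5,6,7,8,9 already taken and all letters distinct, the only value for Z is 3. So Z=3.

Answer: A=8, E=2, G=9, H=1, M=7, O=4, R=5, V=6, Z=3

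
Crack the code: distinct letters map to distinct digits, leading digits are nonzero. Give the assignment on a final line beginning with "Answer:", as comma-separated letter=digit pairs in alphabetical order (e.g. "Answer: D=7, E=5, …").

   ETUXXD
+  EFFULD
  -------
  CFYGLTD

Step 1. [col 1: D + D ≡ D (mod 10)] column 1 reads D+D+carry(0)=D with nothing yet; with all letters distinct, none taken yet, the only value for D is 0 ⇒ D=0.
Step 2. [col 2: X + L ≡ T (mod 10)] several values work for L in column 2 (X + L ≡ T (mod 10), carry-in 0); try L=6. So L=6.
Step 3. [col 2: X + L ≡ T (mod 10)] several values work for X in column 2 (X + L ≡ T (mod 10), carry-in 0); try X=2 ⇒ X=2.
Step 4. [col 2: X + L ≡ T (mod 10)] in column 2 we have X+L≡T with carry-in 0; given X=2, L=6 and digits 0,2,6 already taken and all letters distinct, that pins T to 8. So T=8.
Step 5. [col 3: X + U ≡ L (mod 10)] column 3 reads X+U+carry(0)=L with X=2, L=6; with digits 0,2,6,8 already taken and all letters distinct, the only value for U is 4. So U=4.
Step 6. [C] C is the leading digit of a 7-digit sum of two 6-digit numbers; the final carry is exactly 1. So C=1.
Step 7. [col 4: U + F ≡ G (mod 10)] column 4 (U + F ≡ G (mod 10), carry-in 0) doesn't pin G yet; pick G=9 and continue, so G=9.
Step 8. [col 4: U + F ≡ G (mod 10)] in column 4 we have U+F≡G with carry-in 0; given U=4, G=9 and digits 0,1,2,4,6,8,9 already taken and all letters distinct, that pins F to 5. So F=5.
Step 9. [col 5: T + F ≡ Y (mod 10)] column 5 reads T+F+carry(0)=Y with T=8, F=5; with digits 0,1,2,4,5,6,8,9 already taken and all letters distinct, the only value for Y is 3, so Y=3.
Step 10. [col 6: E + E ≡ F (mod 10)] from column 6 (F=5, carry-in 1, digits 0,1,2,3,4,5,6,8,9 already taken and all letters distinct): E must equal 7 ⇒ E=7.

Answer: C=1, D=0, E=7, F=5, G=9, L=6, T=8, U=4, X=2, Y=3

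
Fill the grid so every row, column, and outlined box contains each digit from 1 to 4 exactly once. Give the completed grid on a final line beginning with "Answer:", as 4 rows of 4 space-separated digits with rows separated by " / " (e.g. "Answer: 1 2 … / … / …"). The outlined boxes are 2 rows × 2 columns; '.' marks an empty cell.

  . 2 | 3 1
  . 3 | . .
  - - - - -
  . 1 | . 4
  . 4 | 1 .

Step 1. [r3c3∈{2}] r3c3's peers cover all but 2, so r3c3=2.
Step 2. [r4c1∈{2,3}] across row 4, 2 lands solely at r4c1, so r4c1=2.
Step 3. [r1c1∈{4}] only 4 remains possible at r1c1 ⇒ r1c1=4.
Step 4. [r4c4∈{3}] only 3 remains possible at r4c4, so r4c4=3.
Step 5. [r3c1∈{3}] only 3 remains possible at r3c1, so r3c1=3.
Step 6. [r2c1∈{1}] nothing but 1 survives at r2c1. So r2c1=1.
Step 7. [r2c4∈{2}] r2c4 has the single candidate 2. So r2c4=2.
Step 8. [r2c3∈{4}] r2c3 has the single candidate 4. So r2c3=4.

Answer: 4 2 3 1 / 1 3 4 2 / 3 1 2 4 / 2 4 1 3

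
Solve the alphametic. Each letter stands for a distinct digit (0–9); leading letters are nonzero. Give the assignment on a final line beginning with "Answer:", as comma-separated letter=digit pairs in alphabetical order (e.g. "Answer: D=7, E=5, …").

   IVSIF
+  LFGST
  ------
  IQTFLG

Step 1. [I] I is the leading digit of a 6-digit sum of two 5-digit numbers; the final carry is exactly 1, so I=1.
Step 2. [col 1: F + T ≡ G (mod 10)] several values work for F in column 1 (F + T ≡ G (mod 10), carry-in 0); try F=9, so F=9.
Step 3. [col 1: F + T ≡ G (mod 10)] column 1 (F + T ≡ G (mod 10), carry-in 0) doesn't pin T yet; pick T=4 and continue ⇒ T=4.
Step 4. [col 1: F + T ≡ G (mod 10)] from column 1 (F=9, T=4, carry-in 0, digits 1,4,9 already taken and all letters distinct): G must equal 3 ⇒ G=3.
Step 5. [col 2: I + S ≡ L (mod 10)] L=8 is one option consistent with column 2 (I + S ≡ L (mod 10), carry-in 1) — take it. So L=8.
Step 6. [col 2: I + S ≡ L (mod 10)] column 2 reads I+S+carry(1)=L with I=1, L=8; with digits 1,3,4,8,9 already taken and all letters distinct, the only value for S is 6, so S=6.
Step 7. [col 4: V + F ≡ T (mod 10)] column 4: given F=9, T=4, carry-in 0, and digits 1,3,4,6,8,9 already taken and all letters distinct, V+F≡T (mod 10) forces V=5. So V=5.
Step 8. [col 5: I + L ≡ Q (mod 10)] in column 5 we have I+L≡Q with carry-in 1; given I=1, L=8 and digits 1,3,4,5,6,8,9 already taken and all letters distinct, that pins Q to 0 ⇒ Q=0.

Answer: F=9, G=3, I=1, L=8, Q=0, S=6, T=4, V=5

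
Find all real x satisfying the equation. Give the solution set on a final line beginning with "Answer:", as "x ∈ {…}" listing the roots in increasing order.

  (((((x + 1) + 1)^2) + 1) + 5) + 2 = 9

Step 1. [(((((x + 1) + 1)^2) + 1) + 5) + 2 = 9] +2 is outermost — subtract 2 both sides ⇒ sub: ((((x + 1) + 1)^2) + 1) + 5 = 7.
Step 2. [((((x + 1) + 1)^2) + 1) + 5 = 7] 5 comes off first (subtract 5) ⇒ sub: (((x + 1) + 1)^2) + 1 = 2.
Step 3. [(((x + 1) + 1)^2) + 1 = 2] the outer +1 inverts by subtracting 1 ⇒ sub: ((x + 1) + 1)^2 = 1.
Step 4. [((x + 1) + 1)^2 = 1] LHS squared, RHS 1 ≥ 0: apply √ (±) ⇒ sqrt: (x + 1) + 1 = 1 or -1.
Step 5. [(x + 1) + 1 = 1 or -1] 1 comes off first (subtract 1). So sub: x + 1 = 0 or -2.
Step 6. [x + 1 = 0 or -2] +1 is outermost — subtract 1 both sides ⇒ sub: x = -1 or -3.

Answer: x ∈ {-3, -1}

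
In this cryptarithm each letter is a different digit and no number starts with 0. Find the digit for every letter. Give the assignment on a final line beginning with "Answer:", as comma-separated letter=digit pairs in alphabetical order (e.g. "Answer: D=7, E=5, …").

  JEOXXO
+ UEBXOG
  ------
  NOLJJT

Step 1. [col 1: O + G ≡ T (mod 10)] several values work for O in column 1 (O + G ≡ T (mod 10), carry-in 0); try O=6. So O=6.
Step 2. [col 1: O + G ≡ T (mod 10)] column 1 (O + G ≡ T (mod 10), carry-in 0) doesn't pin T yet; pick T=9 and continue ⇒ T=9.
Step 3. [col 1: O + G ≡ T (mod 10)] in column 1 we have O+G≡T with carry-in 0; given O=6, T=9 and digits 6,9 already taken and all letters distinct, that pins G to 3, so G=3.
Step 4. [col 2: X + O ≡ J (mod 10)] several values work for J in column 2 (X + O ≡ J (mod 10), carry-in 0); try J=1. So J=1.
Step 5. [col 2: X + O ≡ J (mod 10)] from column 2 (O=6, J=1, carry-in 0, digits 1,3,6,9 already taken and all letters distinct): X must equal 5. So X=5.
Step 6. [col 4: O + B ≡ L (mod 10)] L=7 is one option consistent with column 4 (O + B ≡ L (mod 10), carry-in 1) — take it, so L=7.
Step 7. [col 4: O + B ≡ L (mod 10)] column 4: given O=6, L=7, carry-in 1, and digits 1,3,5,6,7,9 already taken and all letters distinct, O+B≡L (mod 10) forces B=0, so B=0.
Step 8. [col 5: E + E ≡ O (mod 10)] column 5 reads E+E+carry(0)=O with O=6; with digits 0,1,3,5,6,7,9 already taken and all letters distinct, the only value for E is 8 ⇒ E=8.
Step 9. [col 6: J + U ≡ N (mod 10)] from column 6 (J=1, carry-in 1, digits 0,1,3,5,6,7,8,9 already taken and all letters distinct): U must equal 2. So U=2.
Step 10. [col 6: J + U ≡ N (mod 10)] from column 6 (J=1, U=2, carry-in 1, digits 0,1,2,3,5,6,7,8,9 already taken and all letters distinct): N must equal 4 ⇒ N=4.

Answer: B=0, E=8, G=3, J=1, L=7, N=4, O=6, T=9, U=2, X=5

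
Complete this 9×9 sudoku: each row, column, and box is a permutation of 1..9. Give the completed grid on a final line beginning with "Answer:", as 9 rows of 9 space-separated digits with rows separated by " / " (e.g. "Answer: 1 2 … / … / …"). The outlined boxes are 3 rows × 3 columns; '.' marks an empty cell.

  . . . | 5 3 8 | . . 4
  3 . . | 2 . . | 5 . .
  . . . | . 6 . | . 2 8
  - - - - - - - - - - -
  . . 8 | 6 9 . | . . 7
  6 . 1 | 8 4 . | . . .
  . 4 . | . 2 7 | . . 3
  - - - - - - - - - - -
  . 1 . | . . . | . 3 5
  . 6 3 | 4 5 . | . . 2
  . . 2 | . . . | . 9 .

Step 1. [r5c2∈{2,3,5,7,9}] in row 5, 7 fits only at r5c2 ⇒ r5c2=7.
Step 2. [r6c4∈{1}] r6c4 has the single candidate 1. So r6c4=1.
Step 3. [r4c8∈{1,4,5}] 4 has one home in col 8: r4c8, so r4c8=4.
Step 4. [r4c7∈{1,2}] in row 4, 1 fits only at r4c7 ⇒ r4c7=1.
Step 5. [r5c9∈{9}] r5c9 has the single candidate 9, so r5c9=9.
Step 6. [r5c6∈{3,5}] row 5 places 3 nowhere but r5c6. So r5c6=3.
Step 7. [r2c2∈{8,9}] r2c2 is the only open cell in row 2 admitting 8 ⇒ r2c2=8.
Step 8. [r9c2∈{5}] nothing but 5 survives at r9c2 ⇒ r9c2=5.
Step 9. [r3c2∈{9}] r3c2 is down to just 9. So r3c2=9.
Step 10. [r3c4∈{7}] r3c4 is down to just 7. So r3c4=7.
Step 11. [r2c5∈{1}] r2c5 has the single candidate 1, so r2c5=1.
Step 12. [r2c9∈{6}] r2c9 has the single candidate 6 ⇒ r2c9=6.
Step 13. [r2c8∈{7}] nothing but 7 survives at r2c8 ⇒ r2c8=7.
Step 14. [r7c4∈{9}] only 9 remains possible at r7c4 ⇒ r7c4=9.
Step 15. [r2c3∈{4}] r2c3 has the single candidate 4 ⇒ r2c3=4.
Step 16. [r7c3∈{7}] r7c3's peers cover all but 7 ⇒ r7c3=7.
Step 17. [r6c8∈{5,6,8}] across col 8, 6 lands solely at r6c8 ⇒ r6c8=6.
Step 18. [r8c8∈{1,8}] in col 8, 8 fits only at r8c8 ⇒ r8c8=8.
Step 19. [r3c1∈{1,5}] row 3 places 1 nowhere but r3c1, so r3c1=1.
Step 20. [r6c3∈{5,9}] col 3 places 9 nowhere but r6c3 ⇒ r6c3=9.
Step 21. [r9c5∈{7,8}] 7 has one home in col 5: r9c5 ⇒ r9c5=7.
Step 22. [r9c1∈{4,8}] r9c1 is the only open cell in row 9 admitting 8 ⇒ r9c1=8.
Step 23. [r9c7∈{4,6}] across row 9, 4 lands solely at r9c7, so r9c7=4.
Step 24. [r1c2∈{2}] r1c2 has the single candidate 2. So r1c2=2.
Step 25. [r9c6∈{1,6}] 6 has one home in row 9: r9c6, so r9c6=6.
Step 26. [r4c6∈{5}] r4c6 is down to just 5, so r4c6=5.
Step 27. [r2c6∈{9}] r2c6 is down to just 9 ⇒ r2c6=9.
Step 28. [r4c1∈{2}] r4c1 is down to just 2 ⇒ r4c1=2.
Step 29. [r3c6∈{4}] r3c6 has the single candidate 4, so r3c6=4.
Step 30. [r9c9∈{1}] r9c9 is down to just 1. So r9c9=1.
Step 31. [r7c7∈{6}] r7c7's peers cover all but 6. So r7c7=6.
Step 32. [r8c1∈{9}] r8c1's peers cover all but 9. So r8c1=9.
Step 33. [r3c3∈{5}] nothing but 5 survives at r3c3. So r3c3=5.
Step 34. [r1c3∈{6}] r1c3 has the single candidate 6 ⇒ r1c3=6.
Step 35. [r1c7∈{9}] nothing but 9 survives at r1c7 ⇒ r1c7=9.
Step 36. [r7c5∈{8}] r7c5 has the single candidate 8, so r7c5=8.
Step 37. [r1c8∈{1}] r1c8's peers cover all but 1, so r1c8=1.
Step 38. [r7c1∈{4}] r7c1's peers cover all but 4, so r7c1=4.
Step 39. [r3c7∈{3}] only 3 remains possible at r3c7. So r3c7=3.
Step 40. [r5c7∈{2}] r5c7 has the single candidate 2. So r5c7=2.
Step 41. [r5c8∈{5}] nothing but 5 survives at r5c8. So r5c8=5.
Step 42. [r6c1∈{5}] nothing but 5 survives at r6c1. So r6c1=5.
Step 43. [r1c1∈{7}] nothing but 7 survives at r1c1 ⇒ r1c1=7.
Step 44. [r8c7∈{7}] only 7 remains possible at r8c7 ⇒ r8c7=7.
Step 45. [r8c6∈{1}] r8c6's peers cover all but 1 ⇒ r8c6=1.
Step 46. [r6c7∈{8}] r6c7 has the single candidate 8 ⇒ r6c7=8.
Step 47. [r9c4∈{3}] only 3 remains possible at r9c4. So r9c4=3.
Step 48. [r4c2∈{3}] r4c2 is down to just 3 ⇒ r4c2=3.
Step 49. [r7c6∈{2}] r7c6 has the single candidate 2 ⇒ r7c6=2.

Answer: 7 2 6 5 3 8 9 1 4 / 3 8 4 2 1 9 5 7 6 / 1 9 5 7 6 4 3 2 8 / 2 3 8 6 9 5 1 4 7 / 6 7 1 8 4 3 2 5 9 / 5 4 9 1 2 7 8 6 3 / 4 1 7 9 8 2 6 3 5 / 9 6 3 4 5 1 7 8 2 / 8 5 2 3 7 6 4 9 1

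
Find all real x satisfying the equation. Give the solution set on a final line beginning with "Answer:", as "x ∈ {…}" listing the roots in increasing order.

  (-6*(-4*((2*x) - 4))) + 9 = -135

Step 1. [(-6*(-4*((2*x) - 4))) + 9 = -135] peel the +9: subtract 9 from each side, so sub: -6*(-4*((2*x) - 4)) = -144.
Step 2. [-6*(-4*((2*x) - 4)) = -144] leading coefficient -6: divide by -6 ⇒ div: -4*((2*x) - 4) = 24.
Step 3. [-4*((2*x) - 4) = 24] divide by the outer -4, so div: (2*x) - 4 = -6.
Step 4. [(2*x) - 4 = -6] 2 | LHS and 2 | -6: pull 2 out ⇒ factor: x - 2 = -3.
Step 5. [x - 2 = -3] the outer -2 inverts by adding 2. So sub: x = -1.

Answer: x ∈ {-1}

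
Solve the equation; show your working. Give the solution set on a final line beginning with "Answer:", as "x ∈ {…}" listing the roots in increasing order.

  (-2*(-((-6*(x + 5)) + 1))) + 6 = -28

Step 1. [(-2*(-((-6*(x + 5)) + 1))) + 6 = -28] 6 comes off first (subtract 6) ⇒ sub: -2*(-((-6*(x + 5)) + 1)) = -34.
Step 2. [-2*(-((-6*(x + 5)) + 1)) = -34] leading coefficient -2: divide by -2 ⇒ div: -((-6*(x + 5)) + 1) = 17.
Step 3. [-((-6*(x + 5)) + 1) = 17] leading − — multiply by −1, so neg: (-6*(x + 5)) + 1 = -17.
Step 4. [(-6*(x + 5)) + 1 = -17] 1 comes off first (subtract 1). So sub: -6*(x + 5) = -18.
Step 5. [-6*(x + 5) = -18] LHS = -6·(…); ÷-6 both sides ⇒ div: x + 5 = 3.
Step 6. [x + 5 = 3] subtract 5: x sits inside (… + 5). So sub: x = -2.

Answer: x ∈ {-2}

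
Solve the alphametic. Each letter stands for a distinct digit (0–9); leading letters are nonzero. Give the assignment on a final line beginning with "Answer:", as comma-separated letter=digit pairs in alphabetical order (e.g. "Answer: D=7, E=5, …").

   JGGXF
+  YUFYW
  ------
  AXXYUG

Step 1. [col 1: F + W ≡ G (mod 10)] column 1 (F + W ≡ G (mod 10), carry-in 0) doesn't pin G yet; pick G=5 and continue ⇒ G=5.
Step 2. [col 1: F + W ≡ G (mod 10)] W=7 is one option consistent with column 1 (F + W ≡ G (mod 10), carry-in 0) — take it, so W=7.
Step 3. [col 1: F + W ≡ G (mod 10)] column 1: given W=7, G=5, carry-in 0, and digits 5,7 already taken and all letters distinct, F+W≡G (mod 10) forces F=8. So F=8.
Step 4. [col 2: X + Y ≡ U (mod 10)] no forcing yet in column 2 (carry-in 1); X=0 is free and consistent — try it. So X=0.
Step 5. [col 2: X + Y ≡ U (mod 10)] U=4 is one option consistent with column 2 (X + Y ≡ U (mod 10), carry-in 1) — take it, so U=4.
Step 6. [A] the sum has 6 digits but both addends have 5; that extra leading digit A is the final carry, namely 1, so A=1.
Step 7. [col 2: X + Y ≡ U (mod 10)] column 2: given X=0, U=4, carry-in 1, and digits 0,1,4,5,7,8 already taken and all letters distinct, X+Y≡U (mod 10) forces Y=3 ⇒ Y=3.
Step 8. [col 5: J + Y ≡ X (mod 10)] from column 5 (Y=3, X=0, carry-in 1, digits 0,1,3,4,5,7,8 already taken and all letters distinct): J must equal 6 ⇒ J=6.

Answer: A=1, F=8, G=5, J=6, U=4, W=7, X=0, Y=3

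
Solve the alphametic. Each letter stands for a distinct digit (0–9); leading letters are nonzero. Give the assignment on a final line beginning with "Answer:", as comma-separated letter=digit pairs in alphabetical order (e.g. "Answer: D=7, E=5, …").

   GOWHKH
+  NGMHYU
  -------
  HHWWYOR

Step 1. [col 1: H + U ≡ R (mod 10)] no forcing yet in column 1 (carry-in 0); R=9 is free and consistent — try it. So R=9.
Step 2. [col 1: H + U ≡ R (mod 10)] several values work for H in column 1 (H + U ≡ R (mod 10), carry-in 0); try H=1 ⇒ H=1.
Step 3. [col 1: H + U ≡ R (mod 10)] column 1: given H=1, R=9, carry-in 0, and digits 1,9 already taken and all letters distinct, H+U≡R (mod 10) forces U=8, so U=8.
Step 4. [col 2: K + Y ≡ O (mod 10)] no forcing yet in column 2 (carry-in 0); Y=2 is free and consistent — try it, so Y=2.
Step 5. [col 2: K + Y ≡ O (mod 10)] K=5 is one option consistent with column 2 (K + Y ≡ O (mod 10), carry-in 0) — take it. So K=5.
Step 6. [col 2: K + Y ≡ O (mod 10)] in column 2 we have K+Y≡O with carry-in 0; given K=5, Y=2 and digits 1,2,5,8,9 already taken and all letters distinct, that pins O to 7, so O=7.
Step 7. [col 4: W + M ≡ W (mod 10)] column 4 reads W+M+carry(0)=W with nothing yet; with digits 1,2,5,7,8,9 already taken and all letters distinct, the only value for M is 0 ⇒ M=0.
Step 8. [col 4: W + M ≡ W (mod 10)] W=3 is one option consistent with column 4 (W + M ≡ W (mod 10), carry-in 0) — take it ⇒ W=3.
Step 9. [col 5: O + G ≡ W (mod 10)] column 5: given O=7, W=3, carry-in 0, and digits 0,1,2,3,5,7,8,9 already taken and all letters distinct, O+G≡W (mod 10) forces G=6, so G=6.
Step 10. [col 6: G + N ≡ H (mod 10)] from column 6 (G=6, H=1, carry-in 1, digits 0,1,2,3,5,6,7,8,9 already taken and all letters distinct): N must equal 4. So N=4.

Answer: G=6, H=1, K=5, M=0, N=4, O=7, R=9, U=8, W=3, Y=2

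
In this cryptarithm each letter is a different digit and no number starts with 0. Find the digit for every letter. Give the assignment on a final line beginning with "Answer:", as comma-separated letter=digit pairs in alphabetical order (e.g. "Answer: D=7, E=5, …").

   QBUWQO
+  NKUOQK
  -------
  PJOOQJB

Step 1. [col 1: O + K ≡ B (mod 10)] column 1 (O + K ≡ B (mod 10), carry-in 0) doesn't pin K yet; pick K=5 and continue ⇒ K=5.
Step 2. [col 1: O + K ≡ B (mod 10)] column 1 (O + K ≡ B (mod 10), carry-in 0) doesn't pin O yet; pick O=4 and continue, so O=4.
Step 3. [P] the sum has 7 digits but both addends have 6; that extra leading digit P is the final carry, namely 1, so P=1.
Step 4. [col 1: O + K ≡ B (mod 10)] in column 1 we have O+K≡B with carry-in 0; given O=4, K=5 and digits 1,4,5 already taken and all letters distinct, that pins B to 9, so B=9.
Step 5. [col 2: Q + Q ≡ J (mod 10)] no forcing yet in column 2 (carry-in 0); Q=8 is free and consistent — try it, so Q=8.
Step 6. [col 2: Q + Q ≡ J (mod 10)] column 2: given Q=8, carry-in 0, and digits 1,4,5,8,9 already taken and all letters distinct, Q+Q≡J (mod 10) forces J=6. So J=6.
Step 7. [col 3: W + O ≡ Q (mod 10)] column 3: given O=4, Q=8, carry-in 1, and digits 1,4,5,6,8,9 already taken and all letters distinct, W+O≡Q (mod 10) forces W=3. So W=3.
Step 8. [col 4: U + U ≡ O (mod 10)] several values work for U in column 4 (U + U ≡ O (mod 10), carry-in 0); try U=2. So U=2.
Step 9. [col 6: Q + N ≡ J (mod 10)] column 6 reads Q+N+carry(1)=J with Q=8, J=6; with digits 1,2,3,4,5,6,8,9 already taken and all letters distinct, the only value for N is 7, so N=7.

Answer: B=9, J=6, K=5, N=7, O=4, P=1, Q=8, U=2, W=3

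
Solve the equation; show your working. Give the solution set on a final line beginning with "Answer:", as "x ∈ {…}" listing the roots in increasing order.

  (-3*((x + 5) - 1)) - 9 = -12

Step 1. [(-3*((x + 5) - 1)) - 9 = -12] add 9: x sits inside (… - 9). So sub: -3*((x + 5) - 1) = -3.
Step 2. [-3*((x + 5) - 1) = -3] LHS = -3·(…); ÷-3 both sides ⇒ div: (x + 5) - 1 = 1.
Step 3. [(x + 5) - 1 = 1] -1 is outermost — add 1 both sides ⇒ sub: x + 5 = 2.
Step 4. [x + 5 = 2] subtract 5: x sits inside (… + 5). So sub: x = -3.

Answer: x ∈ {-3}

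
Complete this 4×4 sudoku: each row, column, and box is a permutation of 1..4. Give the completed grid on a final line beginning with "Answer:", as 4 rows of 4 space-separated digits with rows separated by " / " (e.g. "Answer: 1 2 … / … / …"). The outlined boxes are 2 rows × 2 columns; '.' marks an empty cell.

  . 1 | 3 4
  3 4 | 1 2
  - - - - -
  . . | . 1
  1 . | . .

Step 1. [r4c3∈{2,4}] r4c3 is the only open cell in row 4 admitting 4, so r4c3=4.
Step 2. [r4c2∈{2,3}] r4c2 is the only open cell in row 4 admitting 2 ⇒ r4c2=2.
Step 3. [r3c2∈{3}] nothing but 3 survives at r3c2, so r3c2=3.
Step 4. [r3c1∈{4}] r3c1 is down to just 4. So r3c1=4.
Step 5. [r4c4∈{3}] r4c4 is down to just 3. So r4c4=3.
Step 6. [r1c1∈{2}] only 2 remains possible at r1c1. So r1c1=2.
Step 7. [r3c3∈{2}] r3c3 has the single candidate 2. So r3c3=2.

Answer: 2 1 3 4 / 3 4 1 2 / 4 3 2 1 / 1 2 4 3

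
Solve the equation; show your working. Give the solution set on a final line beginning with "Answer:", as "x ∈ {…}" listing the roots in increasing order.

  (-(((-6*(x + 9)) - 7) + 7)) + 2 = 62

Step 1. [(-(((-6*(x + 9)) - 7) + 7)) + 2 = 62] subtract 2: x sits inside (… + 2), so sub: -(((-6*(x + 9)) - 7) + 7) = 60.
Step 2. [-(((-6*(x + 9)) - 7) + 7) = 60] leading − — multiply by −1, so neg: ((-6*(x + 9)) - 7) + 7 = -60.
Step 3. [((-6*(x + 9)) - 7) + 7 = -60] 7 comes off first (subtract 7) ⇒ sub: (-6*(x + 9)) - 7 = -67.
Step 4. [(-6*(x + 9)) - 7 = -67] 7 comes off first (add 7) ⇒ sub: -6*(x + 9) = -60.
Step 5. [-6*(x + 9) = -60] -6 out front; divide by -6. So div: x + 9 = 10.
Step 6. [x + 9 = 10] the outer +9 inverts by subtracting 9. So sub: x = 1.

Answer: x ∈ {1}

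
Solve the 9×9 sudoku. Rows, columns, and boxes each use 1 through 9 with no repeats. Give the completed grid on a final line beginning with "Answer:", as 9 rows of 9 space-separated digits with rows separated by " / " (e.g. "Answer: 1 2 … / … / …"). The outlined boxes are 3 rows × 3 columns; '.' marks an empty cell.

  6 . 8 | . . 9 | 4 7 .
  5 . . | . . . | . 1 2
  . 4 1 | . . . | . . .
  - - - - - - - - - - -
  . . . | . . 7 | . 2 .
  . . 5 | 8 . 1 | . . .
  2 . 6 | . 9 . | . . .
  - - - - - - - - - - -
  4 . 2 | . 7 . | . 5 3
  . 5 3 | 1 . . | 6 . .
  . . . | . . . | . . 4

Step 1. [r9c7∈{1,2,7,8,9}] r9c7 is the only open cell in col 7 admitting 2 ⇒ r9c7=2.
Step 2. [r5c5∈{2,3,4,6}] 2 has one home in row 5: r5c5 ⇒ r5c5=2.
Step 3. [r1c9∈{5}] nothing but 5 survives at r1c9 ⇒ r1c9=5.
Step 4. [r8c9∈{7,8,9}] across box 9, 7 lands solely at r8c9 ⇒ r8c9=7.
Step 5. [r7c7∈{1,8,9}] r7c7 is the only open cell in box 9 admitting 1, so r7c7=1.
Step 6. [r5c8∈{3,4,6,9}] 4 has one home in row 5: r5c8. So r5c8=4.
Step 7. [r3c8∈{3,6,8,9}] across col 8, 6 lands solely at r3c8. So r3c8=6.
Step 8. [r6c8∈{3,8}] 3 has one home in col 8: r6c8. So r6c8=3.
Step 9. [r8c6∈{2,4,8}] across row 8, 2 lands solely at r8c6 ⇒ r8c6=2.
Step 10. [r3c4∈{2,3,5,7}] r3c4 is the only open cell in row 3 admitting 2, so r3c4=2.
Step 11. [r1c4∈{3}] r1c4's peers cover all but 3, so r1c4=3.
Step 12. [r3c1∈{3,7,9}] 7 has one home in row 3: r3c1. So r3c1=7.
Step 13. [r4c5∈{3,4,5,6}] in box 5, 3 fits only at r4c5, so r4c5=3.
Step 14. [r4c4∈{4,5,6}] box 5 places 6 nowhere but r4c4, so r4c4=6.
Step 15. [r2c3∈{9}] nothing but 9 survives at r2c3. So r2c3=9.
Step 16. [r4c7∈{5,8,9}] row 4 places 5 nowhere but r4c7, so r4c7=5.
Step 17. [r3c7∈{3,8,9}] in row 3, 3 fits only at r3c7. So r3c7=3.
Step 18. [r5c7∈{7,9}] col 7 places 9 nowhere but r5c7, so r5c7=9.
Step 19. [r2c7∈{8}] nothing but 8 survives at r2c7. So r2c7=8.
Step 20. [r5c2∈{3,7}] across row 5, 7 lands solely at r5c2 ⇒ r5c2=7.
Step 21. [r9c6∈{3,5,6,8}] row 9 places 3 nowhere but r9c6. So r9c6=3.
Step 22. [r8c5∈{4,8}] across row 8, 4 lands solely at r8c5. So r8c5=4.
Step 23. [r7c4∈{9}] nothing but 9 survives at r7c4 ⇒ r7c4=9.
Step 24. [r9c4∈{5}] nothing but 5 survives at r9c4. So r9c4=5.
Step 25. [r2c5∈{6}] nothing but 6 survives at r2c5. So r2c5=6.
Step 26. [r9c5∈{8}] r9c5 has the single candidate 8 ⇒ r9c5=8.
Step 27. [r7c2∈{6,8}] in row 7, 8 fits only at r7c2, so r7c2=8.
Step 28. [r8c1∈{9}] r8c1's peers cover all but 9. So r8c1=9.
Step 29. [r6c2∈{1}] r6c2 is down to just 1 ⇒ r6c2=1.
Step 30. [r6c4∈{4}] r6c4's peers cover all but 4, so r6c4=4.
Step 31. [r4c1∈{8}] nothing but 8 survives at r4c1. So r4c1=8.
Step 32. [r3c6∈{5,8}] 8 has one home in row 3: r3c6. So r3c6=8.
Step 33. [r6c9∈{8}] r6c9 is down to just 8, so r6c9=8.
Step 34. [r5c1∈{3}] r5c1 has the single candidate 3, so r5c1=3.
Step 35. [r3c5∈{5}] r3c5's peers cover all but 5 ⇒ r3c5=5.
Step 36. [r4c3∈{4}] nothing but 4 survives at r4c3. So r4c3=4.
Step 37. [r5c9∈{6}] nothing but 6 survives at r5c9. So r5c9=6.
Step 38. [r2c4∈{7}] r2c4's peers cover all but 7, so r2c4=7.
Step 39. [r2c6∈{4}] nothing but 4 survives at r2c6. So r2c6=4.
Step 40. [r9c1∈{1}] r9c1 has the single candidate 1 ⇒ r9c1=1.
Step 41. [r6c7∈{7}] only 7 remains possible at r6c7, so r6c7=7.
Step 42. [r1c2∈{2}] only 2 remains possible at r1c2. So r1c2=2.
Step 43. [r8c8∈{8}] r8c8's peers cover all but 8 ⇒ r8c8=8.
Step 44. [r9c2∈{6}] nothing but 6 survives at r9c2. So r9c2=6.
Step 45. [r2c2∈{3}] nothing but 3 survives at r2c2, so r2c2=3.
Step 46. [r9c8∈{9}] r9c8 has the single candidate 9. So r9c8=9.
Step 47. [r9c3∈{7}] r9c3 has the single candidate 7. So r9c3=7.
Step 48. [r4c9∈{1}] only 1 remains possible at r4c9. So r4c9=1.
Step 49. [r7c6∈{6}] only 6 remains possible at r7c6. So r7c6=6.
Step 50. [r4c2∈{9}] nothing but 9 survives at r4c2 ⇒ r4c2=9.
Step 51. [r1c5∈{1}] r1c5's peers cover all but 1. So r1c5=1.
Step 52. [r3c9∈{9}] r3c9's peers cover all but 9. So r3c9=9.
Step 53. [r6c6∈{5}] r6c6 has the single candidate 5 ⇒ r6c6=5.

Answer: 6 2 8 3 1 9 4 7 5 / 5 3 9 7 6 4 8 1 2 / 7 4 1 2 5 8 3 6 9 / 8 9 4 6 3 7 5 2 1 / 3 7 5 8 2 1 9 4 6 / 2 1 6 4 9 5 7 3 8 / 4 8 2 9 7 6 1 5 3 / 9 5 3 1 4 2 6 8 7 / 1 6 7 5 8 3 2 9 4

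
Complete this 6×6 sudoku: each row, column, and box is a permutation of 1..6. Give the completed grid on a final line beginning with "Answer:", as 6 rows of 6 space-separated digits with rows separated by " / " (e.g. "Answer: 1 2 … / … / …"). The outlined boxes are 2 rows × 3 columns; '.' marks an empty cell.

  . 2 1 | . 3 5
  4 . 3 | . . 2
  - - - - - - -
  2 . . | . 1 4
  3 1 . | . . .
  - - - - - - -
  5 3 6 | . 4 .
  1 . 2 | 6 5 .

Step 1. [r3c3∈{5}] nothing but 5 survives at r3c3. So r3c3=5.
Step 2. [r4c5∈{2,6}] 2 has one home in col 5: r4c5. So r4c5=2.
Step 3. [r2c2∈{5,6}] 5 has one home in row 2: r2c2, so r2c2=5.
Step 4. [r5c4∈{1,2}] row 5 places 2 nowhere but r5c4. So r5c4=2.
Step 5. [r6c2∈{4}] nothing but 4 survives at r6c2, so r6c2=4.
Step 6. [r6c6∈{3}] r6c6's peers cover all but 3. So r6c6=3.
Step 7. [r5c6∈{1}] r5c6 is down to just 1. So r5c6=1.
Step 8. [r3c4∈{3}] r3c4 is down to just 3 ⇒ r3c4=3.
Step 9. [r2c4∈{1}] r2c4 has the single candidate 1. So r2c4=1.
Step 10. [r1c4∈{4}] only 4 remains possible at r1c4 ⇒ r1c4=4.
Step 11. [r4c6∈{6}] only 6 remains possible at r4c6 ⇒ r4c6=6.
Step 12. [r4c3∈{4}] nothing but 4 survives at r4c3, so r4c3=4.
Step 13. [r2c5∈{6}] r2c5's peers cover all but 6 ⇒ r2c5=6.
Step 14. [r3c2∈{6}] r3c2's peers cover all but 6 ⇒ r3c2=6.
Step 15. [r1c1∈{6}] r1c1 is down to just 6 ⇒ r1c1=6.
Step 16. [r4c4∈{5}] only 5 remains possible at r4c4 ⇒ r4c4=5.

Answer: 6 2 1 4 3 5 / 4 5 3 1 6 2 / 2 6 5 3 1 4 / 3 1 4 5 2 6 / 5 3 6 2 4 1 / 1 4 2 6 5 3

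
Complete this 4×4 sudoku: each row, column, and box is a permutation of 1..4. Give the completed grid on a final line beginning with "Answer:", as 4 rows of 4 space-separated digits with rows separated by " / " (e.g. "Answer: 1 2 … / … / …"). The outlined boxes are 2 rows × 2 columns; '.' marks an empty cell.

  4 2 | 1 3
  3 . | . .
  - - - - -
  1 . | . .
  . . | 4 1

Step 1. [r3c4∈{2}] r3c4 has the single candidate 2 ⇒ r3c4=2.
Step 2. [r3c2∈{3,4}] 4 has one home in row 3: r3c2. So r3c2=4.
Step 3. [r2c4∈{4}] r2c4's peers cover all but 4, so r2c4=4.
Step 4. [r2c2∈{1}] r2c2's peers cover all but 1, so r2c2=1.
Step 5. [r4c2∈{3}] nothing but 3 survives at r4c2, so r4c2=3.
Step 6. [r3c3∈{3}] r3c3 has the single candidate 3 ⇒ r3c3=3.
Step 7. [r2c3∈{2}] r2c3's peers cover all but 2. So r2c3=2.
Step 8. [r4c1∈{2}] r4c1 has the single candidate 2 ⇒ r4c1=2.

Answer: 4 2 1 3 / 3 1 2 4 / 1 4 3 2 / 2 3 4 1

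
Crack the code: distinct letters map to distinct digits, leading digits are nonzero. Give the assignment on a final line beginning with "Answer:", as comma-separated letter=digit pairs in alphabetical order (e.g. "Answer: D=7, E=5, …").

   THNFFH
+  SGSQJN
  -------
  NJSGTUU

Step 1. [col 1: H + N ≡ U (mod 10)] column 1 (H + N ≡ U (mod 10), carry-in 0) doesn't pin U yet; pick U=0 and continue, so U=0.
Step 2. [col 1: H + N ≡ U (mod 10)] column 1 (H + N ≡ U (mod 10), carry-in 0) doesn't pin N yet; pick N=1 and continue. So N=1.
Step 3. [col 1: H + N ≡ U (mod 10)] in column 1 we have H+N≡U with carry-in 0; given N=1, U=0 and digits 0,1 already taken and all letters distinct, that pins H to 9, so H=9.
Step 4. [col 2: F + J ≡ U (mod 10)] several values work for J in column 2 (F + J ≡ U (mod 10), carry-in 1); try J=5. So J=5.
Step 5. [col 2: F + J ≡ U (mod 10)] column 2 reads F+J+carry(1)=U with J=5, U=0; with digits 0,1,5,9 already taken and all letters distinct, the only value for F is 4. So F=4.
Step 6. [col 3: F + Q ≡ T (mod 10)] column 3 (F + Q ≡ T (mod 10), carry-in 1) doesn't pin Q yet; pick Q=3 and continue ⇒ Q=3.
Step 7. [col 3: F + Q ≡ T (mod 10)] in column 3 we have F+Q≡T with carry-in 1; given F=4, Q=3 and digits 0,1,3,4,5,9 already taken and all letters distinct, that pins T to 8. So T=8.
Step 8. [col 4: N + S ≡ G (mod 10)] column 4 reads N+S+carry(0)=G with N=1; with digits 0,1,3,4,5,8,9 already taken and all letters distinct, the only value for S is 6, so S=6.
Step 9. [col 4: N + S ≡ G (mod 10)] in column 4 we have N+S≡G with carry-in 0; given N=1, S=6 and digits 0,1,3,4,5,6,8,9 already taken and all letters distinct, that pins G to 7 ⇒ G=7.

Answer: F=4, G=7, H=9, J=5, N=1, Q=3, S=6, T=8, U=0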